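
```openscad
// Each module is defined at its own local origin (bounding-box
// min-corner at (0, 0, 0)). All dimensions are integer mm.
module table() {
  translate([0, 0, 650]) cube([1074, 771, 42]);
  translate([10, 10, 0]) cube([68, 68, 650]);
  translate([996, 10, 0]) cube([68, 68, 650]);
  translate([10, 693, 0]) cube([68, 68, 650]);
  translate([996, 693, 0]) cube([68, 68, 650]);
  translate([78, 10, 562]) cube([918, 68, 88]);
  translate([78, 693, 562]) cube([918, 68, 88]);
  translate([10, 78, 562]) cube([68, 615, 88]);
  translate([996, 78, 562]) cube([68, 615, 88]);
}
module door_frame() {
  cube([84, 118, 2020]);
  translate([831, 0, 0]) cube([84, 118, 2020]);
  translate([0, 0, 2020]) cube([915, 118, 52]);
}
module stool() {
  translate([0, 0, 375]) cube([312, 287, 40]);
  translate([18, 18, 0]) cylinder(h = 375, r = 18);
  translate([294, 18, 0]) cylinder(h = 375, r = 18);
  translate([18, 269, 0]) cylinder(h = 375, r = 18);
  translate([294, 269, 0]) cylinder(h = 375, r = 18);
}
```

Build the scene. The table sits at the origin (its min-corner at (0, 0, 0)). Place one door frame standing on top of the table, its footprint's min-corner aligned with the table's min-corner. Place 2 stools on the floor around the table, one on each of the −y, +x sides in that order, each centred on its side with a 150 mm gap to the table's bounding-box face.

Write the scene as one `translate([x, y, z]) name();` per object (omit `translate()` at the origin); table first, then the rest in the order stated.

table();
translate([0, 0, 692]) door_frame();
translate([381, -437, 0]) stool();
translate([1224, 242, 0]) stool();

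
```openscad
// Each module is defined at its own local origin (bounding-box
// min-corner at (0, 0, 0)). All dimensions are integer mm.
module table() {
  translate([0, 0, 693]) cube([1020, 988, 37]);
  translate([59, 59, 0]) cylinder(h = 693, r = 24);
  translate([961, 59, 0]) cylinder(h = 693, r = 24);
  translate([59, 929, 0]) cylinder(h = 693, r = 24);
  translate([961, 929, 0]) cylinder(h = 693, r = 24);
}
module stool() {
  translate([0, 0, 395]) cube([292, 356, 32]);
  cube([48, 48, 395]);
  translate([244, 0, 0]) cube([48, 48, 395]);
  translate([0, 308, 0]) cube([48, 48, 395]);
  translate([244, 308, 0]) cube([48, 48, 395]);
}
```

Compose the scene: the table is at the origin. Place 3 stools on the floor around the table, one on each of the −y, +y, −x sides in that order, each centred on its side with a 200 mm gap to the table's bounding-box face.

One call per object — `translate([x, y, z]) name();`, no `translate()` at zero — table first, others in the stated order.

table();
translate([364, -556, 0]) stool();
translate([364, 1188, 0]) stool();
translate([-492, 316, 0]) stool();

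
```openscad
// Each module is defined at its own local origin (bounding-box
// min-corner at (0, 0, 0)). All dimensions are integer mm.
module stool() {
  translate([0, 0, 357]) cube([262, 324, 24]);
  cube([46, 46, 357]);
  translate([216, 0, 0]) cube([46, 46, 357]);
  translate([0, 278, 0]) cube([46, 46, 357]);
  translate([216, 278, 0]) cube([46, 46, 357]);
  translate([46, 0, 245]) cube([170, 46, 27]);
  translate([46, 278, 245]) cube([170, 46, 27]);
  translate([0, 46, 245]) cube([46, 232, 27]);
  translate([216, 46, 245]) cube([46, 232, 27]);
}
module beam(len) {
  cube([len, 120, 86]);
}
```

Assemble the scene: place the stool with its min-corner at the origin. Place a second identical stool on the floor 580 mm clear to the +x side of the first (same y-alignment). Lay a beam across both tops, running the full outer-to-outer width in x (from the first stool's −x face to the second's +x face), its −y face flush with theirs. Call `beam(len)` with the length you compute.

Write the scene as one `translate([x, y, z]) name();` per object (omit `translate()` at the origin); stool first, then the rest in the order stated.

stool();
translate([842, 0, 0]) stool();
translate([0, 0, 381]) beam(1104);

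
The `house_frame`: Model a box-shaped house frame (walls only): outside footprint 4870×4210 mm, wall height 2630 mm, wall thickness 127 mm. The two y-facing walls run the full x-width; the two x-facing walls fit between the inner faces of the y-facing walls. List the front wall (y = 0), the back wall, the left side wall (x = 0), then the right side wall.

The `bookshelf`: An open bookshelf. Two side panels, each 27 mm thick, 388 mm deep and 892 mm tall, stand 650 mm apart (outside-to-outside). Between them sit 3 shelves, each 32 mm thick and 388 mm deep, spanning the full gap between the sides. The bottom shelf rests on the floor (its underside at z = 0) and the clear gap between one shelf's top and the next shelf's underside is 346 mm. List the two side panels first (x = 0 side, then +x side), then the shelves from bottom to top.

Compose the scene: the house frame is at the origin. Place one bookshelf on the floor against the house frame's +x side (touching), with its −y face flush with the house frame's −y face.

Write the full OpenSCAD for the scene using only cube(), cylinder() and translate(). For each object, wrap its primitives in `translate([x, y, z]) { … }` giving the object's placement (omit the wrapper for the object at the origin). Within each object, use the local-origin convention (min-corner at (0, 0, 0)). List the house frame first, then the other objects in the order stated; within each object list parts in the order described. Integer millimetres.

cube([4870, 127, 2630]);
translate([0, 4083, 0]) cube([4870, 127, 2630]);
translate([0, 127, 0]) cube([127, 3956, 2630]);
translate([4743, 127, 0]) cube([127, 3956, 2630]);
translate([4870, 0, 0]) {
  cube([27, 388, 892]);
  translate([623, 0, 0]) cube([27, 388, 892]);
  translate([27, 0, 0]) cube([596, 388, 32]);
  translate([27, 0, 378]) cube([596, 388, 32]);
  translate([27, 0, 756]) cube([596, 388, 32]);
}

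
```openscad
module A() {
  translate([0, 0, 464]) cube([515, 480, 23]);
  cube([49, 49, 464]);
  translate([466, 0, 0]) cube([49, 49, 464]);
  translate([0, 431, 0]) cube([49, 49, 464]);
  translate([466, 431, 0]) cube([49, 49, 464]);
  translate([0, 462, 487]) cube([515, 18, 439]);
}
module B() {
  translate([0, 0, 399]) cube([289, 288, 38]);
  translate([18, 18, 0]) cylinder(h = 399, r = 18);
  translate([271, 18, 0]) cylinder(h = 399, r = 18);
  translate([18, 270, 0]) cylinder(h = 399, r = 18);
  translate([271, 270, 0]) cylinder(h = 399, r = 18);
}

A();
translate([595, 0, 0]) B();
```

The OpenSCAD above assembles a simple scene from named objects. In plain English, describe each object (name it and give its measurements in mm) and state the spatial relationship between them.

A is a chair. The seat is a 515×480×23 mm slab with its top at z = 487 mm, on four 49×49 mm corner legs (flush with the seat edges, standing on z = 0). A flat backrest 18 mm thick, 439 mm tall, spans the full seat width and rises from the seat top along its +y edge, rear face flush with the rear of the seat.

B is a four-legged stool. The seat is a 289×288×38 mm slab whose top surface is at z = 437 mm; four round legs, each 36 mm in diameter, run from the floor (z = 0) to the underside of the seat, each leg's axis is inset half a diameter from the nearest pair of seat edges (so the leg's bounding box is flush with the corner).

The stool is on the floor beside the chair on its +x side.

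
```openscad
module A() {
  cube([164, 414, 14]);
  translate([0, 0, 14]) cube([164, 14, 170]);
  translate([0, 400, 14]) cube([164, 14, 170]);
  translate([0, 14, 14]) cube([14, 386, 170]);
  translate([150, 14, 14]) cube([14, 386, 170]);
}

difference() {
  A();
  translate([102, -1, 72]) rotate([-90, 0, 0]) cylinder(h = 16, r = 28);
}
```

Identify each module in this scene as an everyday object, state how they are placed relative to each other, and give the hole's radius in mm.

The subtracted cylinder has r = 28 mm.

A is an open box. The open box has a circular hole through its front wall. The hole's radius is 28 mm.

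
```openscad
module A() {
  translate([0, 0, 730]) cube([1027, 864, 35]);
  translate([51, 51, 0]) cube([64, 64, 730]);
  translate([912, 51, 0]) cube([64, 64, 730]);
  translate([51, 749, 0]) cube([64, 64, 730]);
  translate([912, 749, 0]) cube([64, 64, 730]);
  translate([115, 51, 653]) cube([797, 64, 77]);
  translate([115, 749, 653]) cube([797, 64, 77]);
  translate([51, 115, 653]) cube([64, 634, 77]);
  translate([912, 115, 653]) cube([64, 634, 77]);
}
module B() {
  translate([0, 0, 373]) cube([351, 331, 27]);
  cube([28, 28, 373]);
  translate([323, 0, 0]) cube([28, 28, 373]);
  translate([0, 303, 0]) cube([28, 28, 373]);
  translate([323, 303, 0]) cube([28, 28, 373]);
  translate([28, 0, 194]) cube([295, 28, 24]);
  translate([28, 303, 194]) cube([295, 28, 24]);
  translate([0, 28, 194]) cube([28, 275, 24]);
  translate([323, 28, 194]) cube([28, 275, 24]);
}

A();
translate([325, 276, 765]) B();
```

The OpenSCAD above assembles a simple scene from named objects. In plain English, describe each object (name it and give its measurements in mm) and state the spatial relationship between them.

A is a table with a 1027×864 mm rectangular top, 35 mm thick, top surface at z = 765 mm, supported by four 64×64 mm square legs, each inset 51 mm from the nearest pair of top edges, running from the floor. Four apron rails, 64 mm thick and 77 mm tall, run between adjacent legs with their top edges flush with the underside of the top and their outer faces flush with the legs' outer faces.

B is a simple wooden stool: a rectangular seat 351 mm (x) by 331 mm (y), 27 mm thick, top face at z = 400 mm, on four square legs, each 28×28 mm in cross-section. The legs rest on z = 0, each flush with a corner of the seat. Four stretchers, 28 mm wide and 24 mm tall, connect adjacent legs with their undersides at z = 194 mm, each running between the inner faces of the legs it joins and aligned with the legs' outer faces on the other axis.

The stool is on top of the table.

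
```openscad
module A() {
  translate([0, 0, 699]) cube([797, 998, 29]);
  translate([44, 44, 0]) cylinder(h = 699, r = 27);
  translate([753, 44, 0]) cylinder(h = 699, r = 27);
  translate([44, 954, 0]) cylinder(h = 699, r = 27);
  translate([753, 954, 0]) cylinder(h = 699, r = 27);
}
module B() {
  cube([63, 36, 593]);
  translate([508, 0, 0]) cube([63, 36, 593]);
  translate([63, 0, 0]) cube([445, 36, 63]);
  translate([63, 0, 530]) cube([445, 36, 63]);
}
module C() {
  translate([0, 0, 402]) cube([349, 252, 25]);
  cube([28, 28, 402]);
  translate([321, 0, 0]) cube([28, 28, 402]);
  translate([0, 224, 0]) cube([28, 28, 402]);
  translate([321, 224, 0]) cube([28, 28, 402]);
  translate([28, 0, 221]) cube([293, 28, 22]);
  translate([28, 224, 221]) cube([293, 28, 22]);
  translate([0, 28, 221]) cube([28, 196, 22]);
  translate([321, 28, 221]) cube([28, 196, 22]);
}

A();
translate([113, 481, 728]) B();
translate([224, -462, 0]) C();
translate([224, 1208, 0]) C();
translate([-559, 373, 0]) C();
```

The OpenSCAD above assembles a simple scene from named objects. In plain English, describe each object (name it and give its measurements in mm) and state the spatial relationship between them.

A is a table: top 797 mm (x) × 998 mm (y), 29 mm thick, upper face at z = 728 mm, on four round legs of 54 mm diameter, each leg's bounding box inset 17 mm from the nearest pair of top edges, running from z = 0 to the bottom of the top.

B is a picture frame with a 445×467 mm rectangular opening (x by z) and a uniform 63 mm border on every side. Frame depth is 36 mm along y. It is built from two vertical stiles running the full outside height and two horizontal rails spanning the gap between the stiles.

C is a simple wooden stool: a rectangular seat 349 mm (x) by 252 mm (y), 25 mm thick, top face at z = 427 mm, on four square legs, each 28×28 mm in cross-section. The legs rest on z = 0, each flush with a corner of the seat. Four stretchers, 28 mm wide and 22 mm tall, connect adjacent legs with their undersides at z = 221 mm, each running between the inner faces of the legs it joins and aligned with the legs' outer faces on the other axis.

The picture frame is on top of the table, centred. Three stools sit around the table at the −y, +y, −x sides.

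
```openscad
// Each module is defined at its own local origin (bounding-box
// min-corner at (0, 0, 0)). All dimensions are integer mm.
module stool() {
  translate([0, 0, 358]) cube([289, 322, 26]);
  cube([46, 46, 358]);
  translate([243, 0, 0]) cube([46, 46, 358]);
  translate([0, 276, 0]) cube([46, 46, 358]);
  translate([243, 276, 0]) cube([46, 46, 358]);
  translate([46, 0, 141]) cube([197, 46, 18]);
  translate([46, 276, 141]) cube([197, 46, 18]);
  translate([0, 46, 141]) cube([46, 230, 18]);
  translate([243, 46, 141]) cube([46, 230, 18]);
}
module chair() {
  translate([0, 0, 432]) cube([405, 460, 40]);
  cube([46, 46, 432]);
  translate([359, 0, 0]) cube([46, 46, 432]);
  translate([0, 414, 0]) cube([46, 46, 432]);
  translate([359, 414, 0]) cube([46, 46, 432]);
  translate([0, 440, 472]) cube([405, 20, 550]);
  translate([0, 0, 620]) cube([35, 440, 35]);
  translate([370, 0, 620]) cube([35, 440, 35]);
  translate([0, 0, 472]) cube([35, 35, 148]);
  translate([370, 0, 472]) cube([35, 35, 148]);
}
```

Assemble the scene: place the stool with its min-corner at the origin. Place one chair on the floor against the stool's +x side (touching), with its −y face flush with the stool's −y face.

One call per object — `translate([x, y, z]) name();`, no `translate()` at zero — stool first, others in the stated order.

stool();
translate([289, 0, 0]) chair();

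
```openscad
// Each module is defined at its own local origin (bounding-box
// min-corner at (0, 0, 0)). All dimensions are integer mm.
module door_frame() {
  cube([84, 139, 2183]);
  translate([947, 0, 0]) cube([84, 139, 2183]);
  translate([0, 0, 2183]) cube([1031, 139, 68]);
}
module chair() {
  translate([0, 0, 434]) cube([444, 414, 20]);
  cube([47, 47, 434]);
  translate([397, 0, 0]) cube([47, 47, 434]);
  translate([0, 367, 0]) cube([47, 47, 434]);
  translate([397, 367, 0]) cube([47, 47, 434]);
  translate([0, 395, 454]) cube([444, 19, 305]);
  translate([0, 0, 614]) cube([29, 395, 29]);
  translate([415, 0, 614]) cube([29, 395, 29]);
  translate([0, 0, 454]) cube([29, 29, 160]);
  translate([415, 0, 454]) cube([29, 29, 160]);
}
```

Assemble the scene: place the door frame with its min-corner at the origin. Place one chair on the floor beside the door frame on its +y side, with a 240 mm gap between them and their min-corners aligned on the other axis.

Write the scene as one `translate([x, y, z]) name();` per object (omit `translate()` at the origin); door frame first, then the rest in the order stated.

door_frame();
translate([0, 379, 0]) chair();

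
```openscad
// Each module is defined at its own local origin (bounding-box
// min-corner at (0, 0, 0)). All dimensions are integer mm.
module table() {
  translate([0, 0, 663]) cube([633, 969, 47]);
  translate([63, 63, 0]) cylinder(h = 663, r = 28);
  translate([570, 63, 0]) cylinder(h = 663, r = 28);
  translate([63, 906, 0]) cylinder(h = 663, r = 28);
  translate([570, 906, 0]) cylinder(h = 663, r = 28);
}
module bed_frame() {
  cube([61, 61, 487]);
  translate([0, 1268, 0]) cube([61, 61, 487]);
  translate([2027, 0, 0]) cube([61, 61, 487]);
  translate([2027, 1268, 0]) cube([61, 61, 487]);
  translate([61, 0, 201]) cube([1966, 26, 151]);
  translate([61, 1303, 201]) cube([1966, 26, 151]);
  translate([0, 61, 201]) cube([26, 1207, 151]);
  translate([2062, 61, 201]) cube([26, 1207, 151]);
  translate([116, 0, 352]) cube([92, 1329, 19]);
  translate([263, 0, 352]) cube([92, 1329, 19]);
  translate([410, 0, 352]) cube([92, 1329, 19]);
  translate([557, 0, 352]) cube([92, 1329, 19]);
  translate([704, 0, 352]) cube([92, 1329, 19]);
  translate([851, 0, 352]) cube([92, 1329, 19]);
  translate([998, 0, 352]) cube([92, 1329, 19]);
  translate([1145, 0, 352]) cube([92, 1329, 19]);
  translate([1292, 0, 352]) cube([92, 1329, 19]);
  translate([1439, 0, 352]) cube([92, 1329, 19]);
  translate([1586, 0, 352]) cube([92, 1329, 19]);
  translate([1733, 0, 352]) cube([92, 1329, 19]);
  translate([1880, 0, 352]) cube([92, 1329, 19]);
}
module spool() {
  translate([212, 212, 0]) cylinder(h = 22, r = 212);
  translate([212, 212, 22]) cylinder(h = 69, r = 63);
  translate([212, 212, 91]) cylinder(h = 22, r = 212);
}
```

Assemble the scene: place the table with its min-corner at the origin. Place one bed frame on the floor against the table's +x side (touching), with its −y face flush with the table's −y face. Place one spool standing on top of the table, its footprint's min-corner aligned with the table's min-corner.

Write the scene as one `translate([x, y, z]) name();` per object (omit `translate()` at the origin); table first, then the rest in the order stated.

table();
translate([633, 0, 0]) bed_frame();
translate([0, 0, 710]) spool();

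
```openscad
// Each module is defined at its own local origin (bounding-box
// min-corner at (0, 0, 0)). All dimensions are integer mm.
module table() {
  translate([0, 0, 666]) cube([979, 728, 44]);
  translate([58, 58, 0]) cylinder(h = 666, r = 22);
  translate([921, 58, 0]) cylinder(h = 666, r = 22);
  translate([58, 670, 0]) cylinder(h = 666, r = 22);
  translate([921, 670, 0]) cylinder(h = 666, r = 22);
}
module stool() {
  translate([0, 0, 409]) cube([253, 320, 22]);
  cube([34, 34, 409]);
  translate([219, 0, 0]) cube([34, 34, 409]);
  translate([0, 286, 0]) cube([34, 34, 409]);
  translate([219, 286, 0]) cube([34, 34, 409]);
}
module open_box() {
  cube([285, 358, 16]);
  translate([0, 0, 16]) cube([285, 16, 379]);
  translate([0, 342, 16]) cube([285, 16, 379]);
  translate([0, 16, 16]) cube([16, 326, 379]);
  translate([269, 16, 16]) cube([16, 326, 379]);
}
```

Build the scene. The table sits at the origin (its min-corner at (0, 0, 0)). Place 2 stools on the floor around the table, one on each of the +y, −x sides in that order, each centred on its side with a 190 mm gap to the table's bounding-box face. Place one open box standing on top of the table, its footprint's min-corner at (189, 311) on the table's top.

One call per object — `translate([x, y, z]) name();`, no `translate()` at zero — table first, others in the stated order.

table();
translate([363, 918, 0]) stool();
translate([-443, 204, 0]) stool();
translate([189, 311, 710]) open_box();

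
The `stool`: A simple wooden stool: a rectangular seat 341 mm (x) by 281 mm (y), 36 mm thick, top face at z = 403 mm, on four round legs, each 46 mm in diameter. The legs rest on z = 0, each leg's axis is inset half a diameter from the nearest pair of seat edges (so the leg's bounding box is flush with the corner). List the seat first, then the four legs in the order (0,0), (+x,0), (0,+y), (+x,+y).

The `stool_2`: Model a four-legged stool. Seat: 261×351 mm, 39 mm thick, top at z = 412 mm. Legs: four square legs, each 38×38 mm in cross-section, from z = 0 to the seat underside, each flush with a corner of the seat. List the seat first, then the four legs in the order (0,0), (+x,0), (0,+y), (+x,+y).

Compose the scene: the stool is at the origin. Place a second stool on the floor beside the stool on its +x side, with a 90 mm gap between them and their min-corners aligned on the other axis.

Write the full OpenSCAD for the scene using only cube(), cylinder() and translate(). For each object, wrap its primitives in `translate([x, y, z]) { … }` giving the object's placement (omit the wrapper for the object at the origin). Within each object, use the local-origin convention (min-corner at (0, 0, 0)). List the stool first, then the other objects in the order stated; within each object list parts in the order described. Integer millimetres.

translate([0, 0, 367]) cube([341, 281, 36]);
translate([23, 23, 0]) cylinder(h = 367, r = 23);
translate([318, 23, 0]) cylinder(h = 367, r = 23);
translate([23, 258, 0]) cylinder(h = 367, r = 23);
translate([318, 258, 0]) cylinder(h = 367, r = 23);
translate([431, 0, 0]) {
  translate([0, 0, 373]) cube([261, 351, 39]);
  cube([38, 38, 373]);
  translate([223, 0, 0]) cube([38, 38, 373]);
  translate([0, 313, 0]) cube([38, 38, 373]);
  translate([223, 313, 0]) cube([38, 38, 373]);
}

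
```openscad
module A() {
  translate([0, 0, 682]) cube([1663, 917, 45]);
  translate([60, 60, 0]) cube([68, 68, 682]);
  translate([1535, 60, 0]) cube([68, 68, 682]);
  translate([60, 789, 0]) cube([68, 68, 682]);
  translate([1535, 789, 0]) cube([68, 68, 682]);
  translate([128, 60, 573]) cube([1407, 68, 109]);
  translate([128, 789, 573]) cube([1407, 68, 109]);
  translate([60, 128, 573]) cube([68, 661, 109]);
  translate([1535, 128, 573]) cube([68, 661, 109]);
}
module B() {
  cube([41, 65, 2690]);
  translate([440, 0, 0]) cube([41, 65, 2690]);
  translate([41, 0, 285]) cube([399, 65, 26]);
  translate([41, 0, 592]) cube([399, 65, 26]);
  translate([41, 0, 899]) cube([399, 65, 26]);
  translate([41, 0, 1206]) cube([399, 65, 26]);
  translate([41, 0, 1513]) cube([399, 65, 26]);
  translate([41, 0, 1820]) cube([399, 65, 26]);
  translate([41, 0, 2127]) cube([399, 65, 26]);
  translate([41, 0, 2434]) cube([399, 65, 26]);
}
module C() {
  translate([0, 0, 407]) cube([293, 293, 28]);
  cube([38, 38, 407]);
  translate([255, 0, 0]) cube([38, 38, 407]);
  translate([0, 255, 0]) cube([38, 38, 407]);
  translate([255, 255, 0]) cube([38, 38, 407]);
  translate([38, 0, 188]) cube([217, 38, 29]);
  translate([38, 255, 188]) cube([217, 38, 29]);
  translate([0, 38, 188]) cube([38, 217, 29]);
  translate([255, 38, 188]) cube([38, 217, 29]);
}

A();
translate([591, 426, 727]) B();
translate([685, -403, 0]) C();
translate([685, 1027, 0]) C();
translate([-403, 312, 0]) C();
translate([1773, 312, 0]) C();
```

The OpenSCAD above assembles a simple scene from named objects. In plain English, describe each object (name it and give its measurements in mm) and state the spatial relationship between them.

A is a rectangular dining table. The top is 1663×917×45 mm with its upper surface at z = 727 mm. It stands on four 68×68 mm square legs, each inset 60 mm from the nearest pair of top edges, running from the floor to the underside of the top. Four apron rails, 68 mm thick and 109 mm tall, run between adjacent legs with their top edges flush with the underside of the top and their outer faces flush with the legs' outer faces.

B is a straight ladder. Two 41×65 mm vertical rails, 2690 mm tall, stand 481 mm apart (outside-to-outside) with their front faces coplanar on the −y side. 8 rungs, each 65 mm deep and 26 mm tall, span between the inner faces of the rails, front faces flush with the rails. The lowest rung's underside is at z = 285 mm and rungs are spaced 307 mm apart (underside to underside).

C is a simple wooden stool: a rectangular seat 293 mm (x) by 293 mm (y), 28 mm thick, top face at z = 435 mm, on four square legs, each 38×38 mm in cross-section. The legs rest on z = 0, each flush with a corner of the seat. Four stretchers, 38 mm wide and 29 mm tall, connect adjacent legs with their undersides at z = 188 mm, each running between the inner faces of the legs it joins and aligned with the legs' outer faces on the other axis.

The ladder is on top of the table, centred. Four stools sit around the table at the −y, +y, −x, +x sides.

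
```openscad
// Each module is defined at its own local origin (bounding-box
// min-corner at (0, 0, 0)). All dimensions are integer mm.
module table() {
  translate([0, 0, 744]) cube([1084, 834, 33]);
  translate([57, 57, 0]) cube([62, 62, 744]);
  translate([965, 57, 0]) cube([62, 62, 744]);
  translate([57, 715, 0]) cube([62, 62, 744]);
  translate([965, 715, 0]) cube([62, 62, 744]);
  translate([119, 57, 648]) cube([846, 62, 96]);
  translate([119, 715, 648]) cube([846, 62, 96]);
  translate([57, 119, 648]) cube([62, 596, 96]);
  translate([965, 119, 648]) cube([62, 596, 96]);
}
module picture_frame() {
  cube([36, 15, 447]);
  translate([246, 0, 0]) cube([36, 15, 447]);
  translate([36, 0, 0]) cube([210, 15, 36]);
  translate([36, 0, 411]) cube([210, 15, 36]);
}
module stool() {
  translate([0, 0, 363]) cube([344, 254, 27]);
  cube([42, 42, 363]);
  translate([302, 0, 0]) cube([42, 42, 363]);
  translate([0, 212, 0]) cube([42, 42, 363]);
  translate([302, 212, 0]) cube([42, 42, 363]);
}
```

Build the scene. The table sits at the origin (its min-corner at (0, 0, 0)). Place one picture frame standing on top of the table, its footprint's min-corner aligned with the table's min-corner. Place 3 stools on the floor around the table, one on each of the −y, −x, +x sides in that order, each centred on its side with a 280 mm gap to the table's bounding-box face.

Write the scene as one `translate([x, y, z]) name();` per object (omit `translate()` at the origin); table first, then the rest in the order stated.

table();
translate([0, 0, 777]) picture_frame();
translate([370, -534, 0]) stool();
translate([-624, 290, 0]) stool();
translate([1364, 290, 0]) stool();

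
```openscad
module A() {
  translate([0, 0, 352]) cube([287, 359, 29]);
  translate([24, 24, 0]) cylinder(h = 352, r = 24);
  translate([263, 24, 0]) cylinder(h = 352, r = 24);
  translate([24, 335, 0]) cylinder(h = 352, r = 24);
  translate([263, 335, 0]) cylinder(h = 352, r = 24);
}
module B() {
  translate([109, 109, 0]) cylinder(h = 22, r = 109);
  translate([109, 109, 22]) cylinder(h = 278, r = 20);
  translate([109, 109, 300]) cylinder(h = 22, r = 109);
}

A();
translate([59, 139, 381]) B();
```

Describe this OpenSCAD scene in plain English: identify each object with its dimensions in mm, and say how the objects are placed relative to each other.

A is a simple wooden stool: a rectangular seat 287 mm (x) by 359 mm (y), 29 mm thick, top face at z = 381 mm, on four round legs, each 48 mm in diameter. The legs rest on z = 0, each leg's axis is inset half a diameter from the nearest pair of seat edges (so the leg's bounding box is flush with the corner).

B is a spool: two coaxial disc flanges of radius 109 mm and thickness 22 mm, joined by a core cylinder of radius 20 mm and height 278 mm. The lower flange rests on z = 0 and the three cylinders share a vertical axis.

The spool is on top of the stool.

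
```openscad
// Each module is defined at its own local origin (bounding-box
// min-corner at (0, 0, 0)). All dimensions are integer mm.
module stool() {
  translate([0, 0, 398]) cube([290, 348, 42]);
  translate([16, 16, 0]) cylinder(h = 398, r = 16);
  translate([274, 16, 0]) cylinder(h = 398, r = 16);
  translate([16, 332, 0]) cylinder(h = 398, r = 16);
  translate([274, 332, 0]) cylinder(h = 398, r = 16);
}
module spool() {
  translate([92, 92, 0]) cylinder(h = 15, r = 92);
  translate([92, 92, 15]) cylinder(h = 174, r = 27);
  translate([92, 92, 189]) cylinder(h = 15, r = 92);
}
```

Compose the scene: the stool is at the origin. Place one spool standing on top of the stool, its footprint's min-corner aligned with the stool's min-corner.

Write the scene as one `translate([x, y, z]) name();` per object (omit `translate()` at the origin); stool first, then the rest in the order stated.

stool();
translate([0, 0, 440]) spool();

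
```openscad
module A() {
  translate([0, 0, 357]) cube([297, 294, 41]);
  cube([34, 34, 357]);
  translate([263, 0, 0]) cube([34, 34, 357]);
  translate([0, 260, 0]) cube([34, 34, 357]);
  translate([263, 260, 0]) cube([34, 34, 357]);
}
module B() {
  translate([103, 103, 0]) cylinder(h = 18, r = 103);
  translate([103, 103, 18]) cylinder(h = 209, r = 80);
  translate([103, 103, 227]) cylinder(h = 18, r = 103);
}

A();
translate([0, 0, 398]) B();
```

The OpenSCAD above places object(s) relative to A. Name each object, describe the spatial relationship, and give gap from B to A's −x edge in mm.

A is a stool. B is a spool. The spool is on top of the stool. The gap from the spool to the stool's −x edge is 0 mm.

The spool's min-x is at 0; the stool's min-x is 0; gap = 0 mm.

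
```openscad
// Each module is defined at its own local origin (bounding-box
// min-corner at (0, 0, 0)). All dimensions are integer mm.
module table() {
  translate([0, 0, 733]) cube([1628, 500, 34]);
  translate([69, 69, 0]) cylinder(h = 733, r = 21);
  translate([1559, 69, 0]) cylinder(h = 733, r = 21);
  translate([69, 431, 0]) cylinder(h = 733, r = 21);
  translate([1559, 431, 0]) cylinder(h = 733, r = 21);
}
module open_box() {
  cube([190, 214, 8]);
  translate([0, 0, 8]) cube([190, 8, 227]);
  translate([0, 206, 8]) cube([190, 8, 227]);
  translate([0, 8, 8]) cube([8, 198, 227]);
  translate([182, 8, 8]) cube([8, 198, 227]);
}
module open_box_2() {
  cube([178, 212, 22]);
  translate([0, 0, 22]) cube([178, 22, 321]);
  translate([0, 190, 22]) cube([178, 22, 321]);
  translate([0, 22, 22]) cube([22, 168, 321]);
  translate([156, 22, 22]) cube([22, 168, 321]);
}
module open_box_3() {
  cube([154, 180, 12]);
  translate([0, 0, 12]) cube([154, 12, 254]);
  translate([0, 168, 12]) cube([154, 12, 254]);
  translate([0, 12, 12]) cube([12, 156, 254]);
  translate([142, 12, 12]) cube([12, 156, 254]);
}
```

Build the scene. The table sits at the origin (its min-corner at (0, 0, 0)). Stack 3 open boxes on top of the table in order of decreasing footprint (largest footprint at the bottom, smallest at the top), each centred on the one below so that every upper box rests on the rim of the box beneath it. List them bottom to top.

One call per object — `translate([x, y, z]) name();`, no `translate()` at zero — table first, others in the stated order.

table();
translate([719, 143, 767]) open_box();
translate([725, 144, 1002]) open_box_2();
translate([737, 160, 1345]) open_box_3();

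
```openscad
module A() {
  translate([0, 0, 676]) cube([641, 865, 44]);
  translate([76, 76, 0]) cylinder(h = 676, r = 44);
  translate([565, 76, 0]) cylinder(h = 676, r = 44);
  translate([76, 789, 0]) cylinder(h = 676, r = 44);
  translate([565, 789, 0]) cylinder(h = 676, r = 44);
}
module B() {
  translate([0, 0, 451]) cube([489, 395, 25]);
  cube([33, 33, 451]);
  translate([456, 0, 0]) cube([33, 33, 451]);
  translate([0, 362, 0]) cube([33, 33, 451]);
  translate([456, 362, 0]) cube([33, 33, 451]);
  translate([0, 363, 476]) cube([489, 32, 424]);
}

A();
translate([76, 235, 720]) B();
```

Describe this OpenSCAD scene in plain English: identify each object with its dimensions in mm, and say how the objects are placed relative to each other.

A is a table: top 641 mm (x) × 865 mm (y), 44 mm thick, upper face at z = 720 mm, on four round legs of 88 mm diameter, each leg's bounding box inset 32 mm from the nearest pair of top edges, running from z = 0 to the bottom of the top.

B is a chair: 489×395 mm seat, 25 mm thick, top at z = 476 mm, on four 33 mm square corner legs flush with the seat edges. A 32 mm thick backrest slab spans the full seat width, extending 424 mm above the seat top, its back face flush with the seat's +y edge.

The chair is on top of the table, centred.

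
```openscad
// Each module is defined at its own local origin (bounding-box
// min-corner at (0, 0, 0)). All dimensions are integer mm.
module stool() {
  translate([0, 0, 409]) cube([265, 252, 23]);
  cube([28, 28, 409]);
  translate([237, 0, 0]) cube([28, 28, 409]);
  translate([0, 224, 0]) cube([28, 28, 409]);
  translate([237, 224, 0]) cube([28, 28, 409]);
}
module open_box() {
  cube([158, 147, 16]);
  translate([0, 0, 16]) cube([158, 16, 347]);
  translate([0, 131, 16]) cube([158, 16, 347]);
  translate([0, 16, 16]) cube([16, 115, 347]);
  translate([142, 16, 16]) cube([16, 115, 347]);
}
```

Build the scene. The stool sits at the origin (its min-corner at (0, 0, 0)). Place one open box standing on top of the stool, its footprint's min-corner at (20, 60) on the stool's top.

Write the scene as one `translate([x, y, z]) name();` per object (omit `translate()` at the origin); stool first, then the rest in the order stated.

stool();
translate([20, 60, 432]) open_box();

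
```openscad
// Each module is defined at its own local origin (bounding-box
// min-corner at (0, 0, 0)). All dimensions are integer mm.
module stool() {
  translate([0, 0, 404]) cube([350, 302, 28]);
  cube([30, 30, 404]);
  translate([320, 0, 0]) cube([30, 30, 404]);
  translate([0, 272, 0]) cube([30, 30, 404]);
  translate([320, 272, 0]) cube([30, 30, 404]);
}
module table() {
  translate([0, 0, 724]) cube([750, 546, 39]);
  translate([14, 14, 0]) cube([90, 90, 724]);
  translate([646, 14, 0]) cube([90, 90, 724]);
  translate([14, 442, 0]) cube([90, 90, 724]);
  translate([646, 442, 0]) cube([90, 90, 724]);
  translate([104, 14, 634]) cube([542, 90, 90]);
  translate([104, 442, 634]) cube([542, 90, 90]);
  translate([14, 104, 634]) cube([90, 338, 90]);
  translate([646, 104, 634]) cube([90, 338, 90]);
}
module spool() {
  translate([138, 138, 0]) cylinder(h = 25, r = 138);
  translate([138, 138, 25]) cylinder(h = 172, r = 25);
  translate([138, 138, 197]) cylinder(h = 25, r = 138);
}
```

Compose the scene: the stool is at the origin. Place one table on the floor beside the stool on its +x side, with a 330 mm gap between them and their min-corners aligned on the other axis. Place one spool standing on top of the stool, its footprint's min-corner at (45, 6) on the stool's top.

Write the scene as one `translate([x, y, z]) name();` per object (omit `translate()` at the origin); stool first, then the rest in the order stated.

stool();
translate([680, 0, 0]) table();
translate([45, 6, 432]) spool();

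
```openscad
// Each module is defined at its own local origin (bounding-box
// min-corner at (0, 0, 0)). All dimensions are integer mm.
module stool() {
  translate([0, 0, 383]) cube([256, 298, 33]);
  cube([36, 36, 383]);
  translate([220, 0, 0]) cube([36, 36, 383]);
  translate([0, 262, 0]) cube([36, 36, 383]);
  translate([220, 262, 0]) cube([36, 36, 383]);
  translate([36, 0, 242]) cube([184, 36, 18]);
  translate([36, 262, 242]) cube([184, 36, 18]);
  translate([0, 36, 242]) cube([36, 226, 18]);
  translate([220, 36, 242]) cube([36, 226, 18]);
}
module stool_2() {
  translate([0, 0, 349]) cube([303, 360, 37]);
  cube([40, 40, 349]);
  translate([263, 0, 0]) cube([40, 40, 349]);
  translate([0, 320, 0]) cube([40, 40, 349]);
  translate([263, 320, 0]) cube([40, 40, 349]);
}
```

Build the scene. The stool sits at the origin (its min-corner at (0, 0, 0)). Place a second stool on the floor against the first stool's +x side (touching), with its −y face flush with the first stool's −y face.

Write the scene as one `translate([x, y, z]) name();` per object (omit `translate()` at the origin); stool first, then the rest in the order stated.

stool();
translate([256, 0, 0]) stool_2();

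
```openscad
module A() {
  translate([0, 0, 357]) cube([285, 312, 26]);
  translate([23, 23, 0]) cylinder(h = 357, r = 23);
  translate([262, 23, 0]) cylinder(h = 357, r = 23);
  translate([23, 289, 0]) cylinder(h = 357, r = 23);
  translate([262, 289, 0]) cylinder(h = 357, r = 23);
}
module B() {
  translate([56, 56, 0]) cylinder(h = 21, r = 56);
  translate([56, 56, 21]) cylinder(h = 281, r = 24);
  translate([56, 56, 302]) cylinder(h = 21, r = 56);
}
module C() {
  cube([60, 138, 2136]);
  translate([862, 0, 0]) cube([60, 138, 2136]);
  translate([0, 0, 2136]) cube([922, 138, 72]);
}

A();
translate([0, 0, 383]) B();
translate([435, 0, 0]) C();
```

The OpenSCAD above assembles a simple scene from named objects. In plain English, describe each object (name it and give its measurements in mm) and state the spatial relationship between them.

A is a four-legged stool. The seat is a 285×312×26 mm slab whose top surface is at z = 383 mm; four round legs, each 46 mm in diameter, run from the floor (z = 0) to the underside of the seat, each leg's axis is inset half a diameter from the nearest pair of seat edges (so the leg's bounding box is flush with the corner).

B is a spool: two coaxial disc flanges of radius 56 mm and thickness 21 mm, joined by a core cylinder of radius 24 mm and height 281 mm. The lower flange rests on z = 0 and the three cylinders share a vertical axis.

C is a door frame. The clear opening is 802 mm wide and 2136 mm high. Two 60 mm wide jambs, 138 mm deep, stand either side of the opening from the floor to the top of the opening. A 72 mm thick head sits across the top of both jambs, spanning the full outside width of the frame.

The spool is on top of the stool. The door frame is on the floor beside the stool on its +x side.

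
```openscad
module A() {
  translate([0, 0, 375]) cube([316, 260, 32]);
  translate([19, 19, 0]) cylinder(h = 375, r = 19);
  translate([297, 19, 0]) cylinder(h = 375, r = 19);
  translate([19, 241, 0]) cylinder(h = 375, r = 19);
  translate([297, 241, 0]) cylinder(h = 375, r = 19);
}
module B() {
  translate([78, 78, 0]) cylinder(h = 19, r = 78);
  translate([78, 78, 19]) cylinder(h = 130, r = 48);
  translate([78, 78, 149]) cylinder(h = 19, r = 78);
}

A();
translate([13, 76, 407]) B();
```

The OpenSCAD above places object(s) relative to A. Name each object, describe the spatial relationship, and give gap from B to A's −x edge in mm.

A is a stool. B is a spool. The spool is on top of the stool. The gap from the spool to the stool's −x edge is 13 mm.

The spool's min-x is at 13; the stool's min-x is 0; gap = 13 mm.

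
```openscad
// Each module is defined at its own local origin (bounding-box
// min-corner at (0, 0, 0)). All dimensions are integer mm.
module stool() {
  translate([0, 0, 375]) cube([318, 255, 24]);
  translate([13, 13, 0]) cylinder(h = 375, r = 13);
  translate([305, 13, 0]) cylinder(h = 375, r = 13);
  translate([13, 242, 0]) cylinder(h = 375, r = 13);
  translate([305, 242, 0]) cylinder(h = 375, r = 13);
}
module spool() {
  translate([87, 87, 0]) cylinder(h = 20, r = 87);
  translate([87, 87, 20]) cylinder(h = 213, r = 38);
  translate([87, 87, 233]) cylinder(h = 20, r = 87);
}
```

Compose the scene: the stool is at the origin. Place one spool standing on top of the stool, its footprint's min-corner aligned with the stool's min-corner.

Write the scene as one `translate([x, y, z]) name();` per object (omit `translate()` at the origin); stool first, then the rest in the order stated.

stool();
translate([0, 0, 399]) spool();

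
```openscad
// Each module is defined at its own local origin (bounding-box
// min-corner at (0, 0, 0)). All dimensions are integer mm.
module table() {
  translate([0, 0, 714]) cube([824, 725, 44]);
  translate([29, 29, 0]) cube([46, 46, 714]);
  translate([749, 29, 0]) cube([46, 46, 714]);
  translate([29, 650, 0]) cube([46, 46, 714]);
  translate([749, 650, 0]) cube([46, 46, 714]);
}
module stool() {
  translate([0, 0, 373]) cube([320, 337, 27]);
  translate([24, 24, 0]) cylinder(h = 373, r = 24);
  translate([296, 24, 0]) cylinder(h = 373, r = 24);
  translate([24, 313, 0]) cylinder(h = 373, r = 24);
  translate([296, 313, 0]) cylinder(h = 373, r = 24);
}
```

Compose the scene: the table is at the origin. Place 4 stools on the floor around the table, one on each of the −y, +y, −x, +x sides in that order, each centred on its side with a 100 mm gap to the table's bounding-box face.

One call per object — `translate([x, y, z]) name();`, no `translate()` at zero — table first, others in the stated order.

table();
translate([252, -437, 0]) stool();
translate([252, 825, 0]) stool();
translate([-420, 194, 0]) stool();
translate([924, 194, 0]) stool();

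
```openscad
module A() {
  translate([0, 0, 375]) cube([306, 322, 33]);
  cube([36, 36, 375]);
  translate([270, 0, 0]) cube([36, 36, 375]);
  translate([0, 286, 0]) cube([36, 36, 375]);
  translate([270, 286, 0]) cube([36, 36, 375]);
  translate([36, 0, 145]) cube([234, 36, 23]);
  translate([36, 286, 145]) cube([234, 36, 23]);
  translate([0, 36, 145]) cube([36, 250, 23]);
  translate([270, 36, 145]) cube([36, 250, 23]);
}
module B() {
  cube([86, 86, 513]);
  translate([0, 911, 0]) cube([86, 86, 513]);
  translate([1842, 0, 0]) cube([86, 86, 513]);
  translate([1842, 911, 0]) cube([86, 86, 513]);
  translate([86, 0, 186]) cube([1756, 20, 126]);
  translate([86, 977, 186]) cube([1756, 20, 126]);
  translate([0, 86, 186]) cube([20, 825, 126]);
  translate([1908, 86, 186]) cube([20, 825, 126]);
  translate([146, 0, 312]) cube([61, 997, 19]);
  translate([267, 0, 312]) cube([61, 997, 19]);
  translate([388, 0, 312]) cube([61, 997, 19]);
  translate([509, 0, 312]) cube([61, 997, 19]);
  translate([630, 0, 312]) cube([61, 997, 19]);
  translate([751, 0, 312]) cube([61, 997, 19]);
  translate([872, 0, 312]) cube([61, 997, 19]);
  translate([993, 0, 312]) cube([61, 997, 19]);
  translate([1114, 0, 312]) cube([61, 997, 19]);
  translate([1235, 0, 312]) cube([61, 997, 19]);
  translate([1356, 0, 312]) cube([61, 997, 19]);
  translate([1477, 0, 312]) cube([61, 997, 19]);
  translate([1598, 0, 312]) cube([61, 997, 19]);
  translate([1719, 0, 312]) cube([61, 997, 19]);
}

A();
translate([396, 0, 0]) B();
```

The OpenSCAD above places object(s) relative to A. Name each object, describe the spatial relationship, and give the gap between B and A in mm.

The bed frame's nearest face is 90 mm from the stool's +x face.

A is a stool. B is a bed frame. The bed frame is on the floor beside the stool on its +x side. The gap between the bed frame and the stool is 90 mm.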